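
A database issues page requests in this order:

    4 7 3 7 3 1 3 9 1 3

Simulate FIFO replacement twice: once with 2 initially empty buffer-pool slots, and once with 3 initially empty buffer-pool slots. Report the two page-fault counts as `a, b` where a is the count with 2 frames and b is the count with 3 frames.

2 frames: F F F . . F . F . F → 6 faults.
3 frames: F F F . . F . F . . → 5 faults.
5 < 6: adding a frame reduced faults, as is typical.

6, 5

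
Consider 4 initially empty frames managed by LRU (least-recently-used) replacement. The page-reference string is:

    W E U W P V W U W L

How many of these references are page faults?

W -> miss, frames {W}
E -> miss, frames {W,E}
U -> miss, frames {W,E,U}
W -> hit
P -> miss, frames {E,U,W,P}
V -> miss, evict E, frames {U,W,P,V}
W -> hit
U -> hit
W -> hit
L -> miss, evict P, frames {V,U,W,L}
Page faults: 6.

6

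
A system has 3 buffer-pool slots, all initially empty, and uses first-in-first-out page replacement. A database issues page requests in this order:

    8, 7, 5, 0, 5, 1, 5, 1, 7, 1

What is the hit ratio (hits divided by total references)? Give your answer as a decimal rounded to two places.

8: fault, frames [8]
7: fault, frames [8, 7]
5: fault, frames [8, 7, 5]
0: fault, evict 8, frames [7, 5, 0]
5: hit
1: fault, evict 7, frames [5, 0, 1]
5: hit
1: hit
7: fault, evict 5, frames [0, 1, 7]
1: hit
Hits: 4 of 10 references → 4/10 = 0.4000.

0.40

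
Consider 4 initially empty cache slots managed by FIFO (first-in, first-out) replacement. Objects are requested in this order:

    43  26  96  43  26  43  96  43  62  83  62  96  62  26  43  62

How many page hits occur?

10

43 -> fault, frames (43)
26 -> fault, frames (43 26)
96 -> fault, frames (43 26 96)
43 -> hit
26 -> hit
43 -> hit
96 -> hit
43 -> hit
62 -> fault, frames (43 26 96 62)
83 -> fault, evict 43, frames (26 96 62 83)
62 -> hit
96 -> hit
62 -> hit
26 -> hit
43 -> fault, evict 26, frames (96 62 83 43)
62 -> hit
Hits: 10.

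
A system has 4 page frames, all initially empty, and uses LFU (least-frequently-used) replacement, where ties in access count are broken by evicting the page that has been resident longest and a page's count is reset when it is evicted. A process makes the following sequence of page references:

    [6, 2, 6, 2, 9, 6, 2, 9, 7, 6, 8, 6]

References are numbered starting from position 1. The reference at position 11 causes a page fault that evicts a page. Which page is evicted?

pos 1: 6: fault, frames [6]
pos 2: 2: fault, frames [6, 2]
pos 3: 6: hit
pos 4: 2: hit
pos 5: 9: fault, frames [6, 2, 9]
pos 6: 6: hit
pos 7: 2: hit
pos 8: 9: hit
pos 9: 7: fault, frames [6, 2, 9, 7]
pos 10: 6: hit
pos 11: 8: fault, evict 7, frames [6, 2, 9, 8]
At position 11, page 7 is evicted.

7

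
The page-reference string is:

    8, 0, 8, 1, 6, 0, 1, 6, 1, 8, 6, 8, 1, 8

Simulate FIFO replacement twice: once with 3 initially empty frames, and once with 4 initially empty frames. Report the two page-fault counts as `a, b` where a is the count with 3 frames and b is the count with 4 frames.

3 frames: F F . F F . . . . F . . . . → 5 faults.
4 frames: F F . F F . . . . . . . . . → 4 faults.
4 < 5: adding a frame reduced faults, as is typical.

5, 4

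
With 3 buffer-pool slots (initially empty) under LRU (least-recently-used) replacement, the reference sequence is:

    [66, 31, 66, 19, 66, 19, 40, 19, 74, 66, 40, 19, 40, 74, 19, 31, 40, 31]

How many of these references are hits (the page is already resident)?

66 -> fault, frames (66)
31 -> fault, frames (66 31)
66 -> hit
19 -> fault, frames (31 66 19)
66 -> hit
19 -> hit
40 -> fault, evict 31, frames (66 19 40)
19 -> hit
74 -> fault, evict 66, frames (40 19 74)
66 -> fault, evict 40, frames (19 74 66)
40 -> fault, evict 19, frames (74 66 40)
19 -> fault, evict 74, frames (66 40 19)
40 -> hit
74 -> fault, evict 66, frames (19 40 74)
19 -> hit
31 -> fault, evict 40, frames (74 19 31)
40 -> fault, evict 74, frames (19 31 40)
31 -> hit
Hits: 7.

7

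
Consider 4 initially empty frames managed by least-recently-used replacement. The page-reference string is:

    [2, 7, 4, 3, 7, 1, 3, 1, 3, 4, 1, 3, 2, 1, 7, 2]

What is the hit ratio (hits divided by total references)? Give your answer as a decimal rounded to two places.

2 → miss, frames [2]
7 → miss, frames [2, 7]
4 → miss, frames [2, 7, 4]
3 → miss, frames [2, 7, 4, 3]
7 → hit
1 → miss, evict 2, frames [4, 3, 7, 1]
3 → hit
1 → hit
3 → hit
4 → hit
1 → hit
3 → hit
2 → miss, evict 7, frames [4, 1, 3, 2]
1 → hit
7 → miss, evict 4, frames [3, 2, 1, 7]
2 → hit
Hits: 9 of 16 references → 9/16 = 0.5625.

0.56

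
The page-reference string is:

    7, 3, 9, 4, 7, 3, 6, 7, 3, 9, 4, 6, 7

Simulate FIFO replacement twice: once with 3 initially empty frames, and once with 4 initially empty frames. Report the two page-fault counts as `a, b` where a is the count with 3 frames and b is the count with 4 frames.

10, 11

3 frames: F F F F F F F . . F F . F → 10 faults.
4 frames: F F F F . . F F F F F F F → 11 faults.
11 > 10: adding a frame increased faults — Belady's anomaly.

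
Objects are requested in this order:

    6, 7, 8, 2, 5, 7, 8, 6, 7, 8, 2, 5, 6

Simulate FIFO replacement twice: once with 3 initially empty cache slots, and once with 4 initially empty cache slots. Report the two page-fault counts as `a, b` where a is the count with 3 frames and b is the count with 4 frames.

3 frames: F F F F F F F F . . F F . → 10 faults.
4 frames: F F F F F . . F F F F F F → 11 faults.
11 > 10: adding a frame increased faults — Belady's anomaly.

10, 11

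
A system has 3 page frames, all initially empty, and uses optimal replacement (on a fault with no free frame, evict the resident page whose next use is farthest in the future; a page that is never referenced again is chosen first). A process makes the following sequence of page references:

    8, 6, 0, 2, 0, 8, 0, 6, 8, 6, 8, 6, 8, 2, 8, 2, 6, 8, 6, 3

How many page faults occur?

8 -> fault, frames {8}
6 -> fault, frames {8,6}
0 -> fault, frames {8,6,0}
2 -> fault, evict 6, frames {8,0,2}
0 -> hit
8 -> hit
0 -> hit
6 -> fault, evict 0, frames {8,2,6}
8 -> hit
6 -> hit
8 -> hit
6 -> hit
8 -> hit
2 -> hit
8 -> hit
2 -> hit
6 -> hit
8 -> hit
6 -> hit
3 -> fault, evict 6, frames {8,2,3}
Page faults: 6.

6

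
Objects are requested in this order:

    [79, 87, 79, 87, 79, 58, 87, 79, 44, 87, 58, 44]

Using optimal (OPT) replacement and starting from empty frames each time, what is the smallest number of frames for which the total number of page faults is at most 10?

f=1: 12 faults
f=2: 6 faults
f=3: 4 faults
f=4: 4 faults
Smallest f with faults ≤ 10 is 2.

2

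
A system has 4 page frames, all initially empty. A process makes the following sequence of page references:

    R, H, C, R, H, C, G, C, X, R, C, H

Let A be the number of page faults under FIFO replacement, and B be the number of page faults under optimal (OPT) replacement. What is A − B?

2

Under FIFO: F F F . . . F . F F . F → 7 faults.
Under OPT: F F F . . . F . F . . . → 5 faults.
A − B = 7 − 5 = 2.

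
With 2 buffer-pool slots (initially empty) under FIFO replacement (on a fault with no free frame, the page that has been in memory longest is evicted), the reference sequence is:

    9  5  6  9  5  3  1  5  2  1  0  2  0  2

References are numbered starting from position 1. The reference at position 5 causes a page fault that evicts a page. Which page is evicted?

pos 1: 9: miss, frames (9)
pos 2: 5: miss, frames (9 5)
pos 3: 6: miss, evict 9, frames (5 6)
pos 4: 9: miss, evict 5, frames (6 9)
pos 5: 5: miss, evict 6, frames (9 5)
At position 5, page 6 is evicted.

6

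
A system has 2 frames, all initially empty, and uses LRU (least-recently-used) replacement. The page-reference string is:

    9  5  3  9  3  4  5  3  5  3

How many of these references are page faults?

7

9 → miss, frames {9}
5 → miss, frames {9,5}
3 → miss, evict 9, frames {5,3}
9 → miss, evict 5, frames {3,9}
3 → hit
4 → miss, evict 9, frames {3,4}
5 → miss, evict 3, frames {4,5}
3 → miss, evict 4, frames {5,3}
5 → hit
3 → hit
Page faults: 7.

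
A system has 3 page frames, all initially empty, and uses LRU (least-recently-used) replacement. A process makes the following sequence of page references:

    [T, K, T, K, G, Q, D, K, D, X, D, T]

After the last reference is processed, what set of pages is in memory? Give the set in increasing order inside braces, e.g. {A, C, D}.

{D, T, X}

T: miss, frames {T}
K: miss, frames {T,K}
T: hit
K: hit
G: miss, frames {T,K,G}
Q: miss, evict T, frames {K,G,Q}
D: miss, evict K, frames {G,Q,D}
K: miss, evict G, frames {Q,D,K}
D: hit
X: miss, evict Q, frames {K,D,X}
D: hit
T: miss, evict K, frames {X,D,T}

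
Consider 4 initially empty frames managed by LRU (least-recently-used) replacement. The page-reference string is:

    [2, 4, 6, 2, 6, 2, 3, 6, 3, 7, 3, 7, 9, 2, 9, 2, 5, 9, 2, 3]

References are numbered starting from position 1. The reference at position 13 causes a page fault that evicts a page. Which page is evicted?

pos 1: 2 -> miss, frames [2]
pos 2: 4 -> miss, frames [2, 4]
pos 3: 6 -> miss, frames [2, 4, 6]
pos 4: 2 -> hit
pos 5: 6 -> hit
pos 6: 2 -> hit
pos 7: 3 -> miss, frames [4, 6, 2, 3]
pos 8: 6 -> hit
pos 9: 3 -> hit
pos 10: 7 -> miss, evict 4, frames [2, 6, 3, 7]
pos 11: 3 -> hit
pos 12: 7 -> hit
pos 13: 9 -> miss, evict 2, frames [6, 3, 7, 9]
At position 13, page 2 is evicted.

2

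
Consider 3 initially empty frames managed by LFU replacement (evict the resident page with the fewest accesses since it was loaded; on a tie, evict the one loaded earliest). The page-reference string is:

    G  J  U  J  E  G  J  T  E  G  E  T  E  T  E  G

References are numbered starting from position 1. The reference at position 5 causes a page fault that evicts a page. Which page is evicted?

pos 1: G: miss, frames {G}
pos 2: J: miss, frames {G,J}
pos 3: U: miss, frames {G,J,U}
pos 4: J: hit
pos 5: E: miss, evict G, frames {J,U,E}
At position 5, page G is evicted.

G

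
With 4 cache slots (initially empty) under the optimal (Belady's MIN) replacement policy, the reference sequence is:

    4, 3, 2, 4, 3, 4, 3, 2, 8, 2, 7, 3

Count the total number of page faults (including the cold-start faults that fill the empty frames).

5

4 -> miss, frames (4)
3 -> miss, frames (4 3)
2 -> miss, frames (4 3 2)
4 -> hit
3 -> hit
4 -> hit
3 -> hit
2 -> hit
8 -> miss, frames (4 3 2 8)
2 -> hit
7 -> miss, evict 8, frames (4 3 2 7)
3 -> hit
Page faults: 5.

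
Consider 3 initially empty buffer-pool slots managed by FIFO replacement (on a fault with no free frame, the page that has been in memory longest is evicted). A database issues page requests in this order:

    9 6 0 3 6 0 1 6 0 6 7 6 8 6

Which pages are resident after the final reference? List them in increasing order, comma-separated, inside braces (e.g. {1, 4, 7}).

{6, 7, 8}

9 -> miss, frames [9]
6 -> miss, frames [9, 6]
0 -> miss, frames [9, 6, 0]
3 -> miss, evict 9, frames [6, 0, 3]
6 -> hit
0 -> hit
1 -> miss, evict 6, frames [0, 3, 1]
6 -> miss, evict 0, frames [3, 1, 6]
0 -> miss, evict 3, frames [1, 6, 0]
6 -> hit
7 -> miss, evict 1, frames [6, 0, 7]
6 -> hit
8 -> miss, evict 6, frames [0, 7, 8]
6 -> miss, evict 0, frames [7, 8, 6]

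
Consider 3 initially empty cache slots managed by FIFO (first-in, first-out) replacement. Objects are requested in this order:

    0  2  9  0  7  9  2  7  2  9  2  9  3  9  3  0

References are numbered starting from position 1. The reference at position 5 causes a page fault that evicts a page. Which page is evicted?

pos 1: 0: fault, frames (0)
pos 2: 2: fault, frames (0 2)
pos 3: 9: fault, frames (0 2 9)
pos 4: 0: hit
pos 5: 7: fault, evict 0, frames (2 9 7)
At position 5, page 0 is evicted.

0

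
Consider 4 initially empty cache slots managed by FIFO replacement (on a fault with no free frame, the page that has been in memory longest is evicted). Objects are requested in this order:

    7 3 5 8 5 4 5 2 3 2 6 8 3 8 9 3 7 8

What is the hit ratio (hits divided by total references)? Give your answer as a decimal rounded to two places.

0.39

7 -> fault, frames {7}
3 -> fault, frames {7,3}
5 -> fault, frames {7,3,5}
8 -> fault, frames {7,3,5,8}
5 -> hit
4 -> fault, evict 7, frames {3,5,8,4}
5 -> hit
2 -> fault, evict 3, frames {5,8,4,2}
3 -> fault, evict 5, frames {8,4,2,3}
2 -> hit
6 -> fault, evict 8, frames {4,2,3,6}
8 -> fault, evict 4, frames {2,3,6,8}
3 -> hit
8 -> hit
9 -> fault, evict 2, frames {3,6,8,9}
3 -> hit
7 -> fault, evict 3, frames {6,8,9,7}
8 -> hit
Hits: 7 of 18 references → 7/18 = 0.3889.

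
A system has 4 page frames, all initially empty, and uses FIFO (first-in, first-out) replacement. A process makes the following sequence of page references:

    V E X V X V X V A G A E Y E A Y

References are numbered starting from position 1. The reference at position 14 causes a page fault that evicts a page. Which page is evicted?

pos 1: V -> miss, frames (V)
pos 2: E -> miss, frames (V E)
pos 3: X -> miss, frames (V E X)
pos 4: V -> hit
pos 5: X -> hit
pos 6: V -> hit
pos 7: X -> hit
pos 8: V -> hit
pos 9: A -> miss, frames (V E X A)
pos 10: G -> miss, evict V, frames (E X A G)
pos 11: A -> hit
pos 12: E -> hit
pos 13: Y -> miss, evict E, frames (X A G Y)
pos 14: E -> miss, evict X, frames (A G Y E)
At position 14, page X is evicted.

X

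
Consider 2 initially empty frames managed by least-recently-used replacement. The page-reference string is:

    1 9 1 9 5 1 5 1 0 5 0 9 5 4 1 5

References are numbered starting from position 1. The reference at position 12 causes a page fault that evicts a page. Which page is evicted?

5

pos 1: 1: fault, frames [1]
pos 2: 9: fault, frames [1, 9]
pos 3: 1: hit
pos 4: 9: hit
pos 5: 5: fault, evict 1, frames [9, 5]
pos 6: 1: fault, evict 9, frames [5, 1]
pos 7: 5: hit
pos 8: 1: hit
pos 9: 0: fault, evict 5, frames [1, 0]
pos 10: 5: fault, evict 1, frames [0, 5]
pos 11: 0: hit
pos 12: 9: fault, evict 5, frames [0, 9]
At position 12, page 5 is evicted.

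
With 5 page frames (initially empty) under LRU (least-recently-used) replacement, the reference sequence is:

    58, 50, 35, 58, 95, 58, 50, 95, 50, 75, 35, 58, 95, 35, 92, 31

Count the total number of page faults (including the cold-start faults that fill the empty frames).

7

58 → miss, frames (58)
50 → miss, frames (58 50)
35 → miss, frames (58 50 35)
58 → hit
95 → miss, frames (50 35 58 95)
58 → hit
50 → hit
95 → hit
50 → hit
75 → miss, frames (35 58 95 50 75)
35 → hit
58 → hit
95 → hit
35 → hit
92 → miss, evict 50, frames (75 58 95 35 92)
31 → miss, evict 75, frames (58 95 35 92 31)
Page faults: 7.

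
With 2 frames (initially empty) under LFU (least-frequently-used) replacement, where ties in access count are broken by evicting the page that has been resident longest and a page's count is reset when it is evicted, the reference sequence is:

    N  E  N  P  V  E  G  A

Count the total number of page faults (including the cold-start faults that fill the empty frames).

N -> miss, frames [N]
E -> miss, frames [N, E]
N -> hit
P -> miss, evict E, frames [N, P]
V -> miss, evict P, frames [N, V]
E -> miss, evict V, frames [N, E]
G -> miss, evict E, frames [N, G]
A -> miss, evict G, frames [N, A]
Page faults: 7.

7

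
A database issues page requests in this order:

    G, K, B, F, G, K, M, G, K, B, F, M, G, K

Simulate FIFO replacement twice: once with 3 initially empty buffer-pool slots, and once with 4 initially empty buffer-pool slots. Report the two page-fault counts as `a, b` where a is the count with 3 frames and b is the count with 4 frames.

3 frames: F F F F F F F . . F F . F F → 11 faults.
4 frames: F F F F . . F F F F F F F F → 12 faults.
12 > 11: adding a frame increased faults — Belady's anomaly.

11, 12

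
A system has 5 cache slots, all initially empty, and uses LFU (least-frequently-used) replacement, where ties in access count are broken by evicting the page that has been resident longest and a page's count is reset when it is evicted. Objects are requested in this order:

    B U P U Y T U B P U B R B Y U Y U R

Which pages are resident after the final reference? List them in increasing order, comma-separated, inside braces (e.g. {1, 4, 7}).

B -> miss, frames [B]
U -> miss, frames [B, U]
P -> miss, frames [B, U, P]
U -> hit
Y -> miss, frames [B, U, P, Y]
T -> miss, frames [B, U, P, Y, T]
U -> hit
B -> hit
P -> hit
U -> hit
B -> hit
R -> miss, evict Y, frames [B, U, P, T, R]
B -> hit
Y -> miss, evict T, frames [B, U, P, R, Y]
U -> hit
Y -> hit
U -> hit
R -> hit

{B, P, R, U, Y}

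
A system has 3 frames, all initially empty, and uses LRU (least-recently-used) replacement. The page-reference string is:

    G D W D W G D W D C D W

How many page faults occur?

4

G -> fault, frames {G}
D -> fault, frames {G,D}
W -> fault, frames {G,D,W}
D -> hit
W -> hit
G -> hit
D -> hit
W -> hit
D -> hit
C -> fault, evict G, frames {W,D,C}
D -> hit
W -> hit
Page faults: 4.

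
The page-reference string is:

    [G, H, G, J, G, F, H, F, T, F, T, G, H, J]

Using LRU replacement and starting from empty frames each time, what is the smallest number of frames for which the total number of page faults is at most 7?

4

f=1: 14 faults
f=2: 9 faults
f=3: 9 faults
f=4: 6 faults
f=5: 5 faults
Smallest f with faults ≤ 7 is 4.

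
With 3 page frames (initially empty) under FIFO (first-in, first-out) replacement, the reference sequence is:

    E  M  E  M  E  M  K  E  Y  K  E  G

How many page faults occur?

6

E → fault, frames [E]
M → fault, frames [E, M]
E → hit
M → hit
E → hit
M → hit
K → fault, frames [E, M, K]
E → hit
Y → fault, evict E, frames [M, K, Y]
K → hit
E → fault, evict M, frames [K, Y, E]
G → fault, evict K, frames [Y, E, G]
Page faults: 6.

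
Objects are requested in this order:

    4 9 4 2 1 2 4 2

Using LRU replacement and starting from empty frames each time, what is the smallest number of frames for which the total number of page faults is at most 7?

2

f=1: 8 faults
f=2: 5 faults
f=3: 4 faults
f=4: 4 faults
Smallest f with faults ≤ 7 is 2.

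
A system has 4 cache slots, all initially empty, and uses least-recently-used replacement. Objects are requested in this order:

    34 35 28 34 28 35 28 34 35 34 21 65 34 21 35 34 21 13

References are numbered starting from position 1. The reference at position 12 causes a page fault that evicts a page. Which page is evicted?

pos 1: 34: fault, frames {34}
pos 2: 35: fault, frames {34,35}
pos 3: 28: fault, frames {34,35,28}
pos 4: 34: hit
pos 5: 28: hit
pos 6: 35: hit
pos 7: 28: hit
pos 8: 34: hit
pos 9: 35: hit
pos 10: 34: hit
pos 11: 21: fault, frames {28,35,34,21}
pos 12: 65: fault, evict 28, frames {35,34,21,65}
At position 12, page 28 is evicted.

28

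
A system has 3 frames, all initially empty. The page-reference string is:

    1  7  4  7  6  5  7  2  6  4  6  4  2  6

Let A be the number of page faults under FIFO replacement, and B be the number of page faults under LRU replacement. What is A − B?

1

Under FIFO: F F F . F F F F F F . . . . → 9 faults.
Under LRU: F F F . F F . F F F . . . . → 8 faults.
A − B = 9 − 8 = 1.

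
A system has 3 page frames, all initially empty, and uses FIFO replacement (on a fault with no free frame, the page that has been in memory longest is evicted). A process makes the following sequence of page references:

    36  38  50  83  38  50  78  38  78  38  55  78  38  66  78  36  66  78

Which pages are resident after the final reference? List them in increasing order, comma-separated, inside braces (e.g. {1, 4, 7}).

{36, 66, 78}

36 -> fault, frames {36}
38 -> fault, frames {36,38}
50 -> fault, frames {36,38,50}
83 -> fault, evict 36, frames {38,50,83}
38 -> hit
50 -> hit
78 -> fault, evict 38, frames {50,83,78}
38 -> fault, evict 50, frames {83,78,38}
78 -> hit
38 -> hit
55 -> fault, evict 83, frames {78,38,55}
78 -> hit
38 -> hit
66 -> fault, evict 78, frames {38,55,66}
78 -> fault, evict 38, frames {55,66,78}
36 -> fault, evict 55, frames {66,78,36}
66 -> hit
78 -> hit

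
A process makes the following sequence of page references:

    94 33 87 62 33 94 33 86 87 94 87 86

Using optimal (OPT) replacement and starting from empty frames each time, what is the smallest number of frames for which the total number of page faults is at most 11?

2

f=1: 12 faults
f=2: 8 faults
f=3: 6 faults
f=4: 5 faults
f=5: 5 faults
Smallest f with faults ≤ 11 is 2.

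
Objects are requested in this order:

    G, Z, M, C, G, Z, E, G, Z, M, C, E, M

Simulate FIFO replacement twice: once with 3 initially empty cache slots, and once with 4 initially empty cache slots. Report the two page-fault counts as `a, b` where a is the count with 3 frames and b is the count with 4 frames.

9, 10

3 frames: F F F F F F F . . F F . . → 9 faults.
4 frames: F F F F . . F F F F F F . → 10 faults.
10 > 9: adding a frame increased faults — Belady's anomaly.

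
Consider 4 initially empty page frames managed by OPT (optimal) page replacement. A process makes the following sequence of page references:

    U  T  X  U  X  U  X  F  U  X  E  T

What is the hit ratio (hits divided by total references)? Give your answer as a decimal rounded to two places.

0.58

U -> fault, frames {U}
T -> fault, frames {U,T}
X -> fault, frames {U,T,X}
U -> hit
X -> hit
U -> hit
X -> hit
F -> fault, frames {U,T,X,F}
U -> hit
X -> hit
E -> fault, evict F, frames {U,T,X,E}
T -> hit
Hits: 7 of 12 references → 7/12 = 0.5833.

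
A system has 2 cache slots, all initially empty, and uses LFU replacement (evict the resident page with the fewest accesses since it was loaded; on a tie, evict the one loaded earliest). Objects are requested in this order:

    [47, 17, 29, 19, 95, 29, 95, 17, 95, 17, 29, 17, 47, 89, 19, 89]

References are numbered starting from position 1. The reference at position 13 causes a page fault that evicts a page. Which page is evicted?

pos 1: 47 → fault, frames {47}
pos 2: 17 → fault, frames {47,17}
pos 3: 29 → fault, evict 47, frames {17,29}
pos 4: 19 → fault, evict 17, frames {29,19}
pos 5: 95 → fault, evict 29, frames {19,95}
pos 6: 29 → fault, evict 19, frames {95,29}
pos 7: 95 → hit
pos 8: 17 → fault, evict 29, frames {95,17}
pos 9: 95 → hit
pos 10: 17 → hit
pos 11: 29 → fault, evict 17, frames {95,29}
pos 12: 17 → fault, evict 29, frames {95,17}
pos 13: 47 → fault, evict 17, frames {95,47}
At position 13, page 17 is evicted.

17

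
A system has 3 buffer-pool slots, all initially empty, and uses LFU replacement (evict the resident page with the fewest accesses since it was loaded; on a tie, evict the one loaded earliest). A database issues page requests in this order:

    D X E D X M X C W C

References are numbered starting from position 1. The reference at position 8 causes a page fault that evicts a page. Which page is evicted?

M

pos 1: D -> miss, frames (D)
pos 2: X -> miss, frames (D X)
pos 3: E -> miss, frames (D X E)
pos 4: D -> hit
pos 5: X -> hit
pos 6: M -> miss, evict E, frames (D X M)
pos 7: X -> hit
pos 8: C -> miss, evict M, frames (D X C)
At position 8, page M is evicted.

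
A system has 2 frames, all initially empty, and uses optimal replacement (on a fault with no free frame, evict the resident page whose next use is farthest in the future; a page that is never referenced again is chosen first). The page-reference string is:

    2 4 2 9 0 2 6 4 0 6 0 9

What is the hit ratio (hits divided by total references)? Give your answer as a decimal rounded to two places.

2: fault, frames [2]
4: fault, frames [2, 4]
2: hit
9: fault, evict 4, frames [2, 9]
0: fault, evict 9, frames [2, 0]
2: hit
6: fault, evict 2, frames [0, 6]
4: fault, evict 6, frames [0, 4]
0: hit
6: fault, evict 4, frames [0, 6]
0: hit
9: fault, evict 6, frames [0, 9]
Hits: 4 of 12 references → 4/12 = 0.3333.

0.33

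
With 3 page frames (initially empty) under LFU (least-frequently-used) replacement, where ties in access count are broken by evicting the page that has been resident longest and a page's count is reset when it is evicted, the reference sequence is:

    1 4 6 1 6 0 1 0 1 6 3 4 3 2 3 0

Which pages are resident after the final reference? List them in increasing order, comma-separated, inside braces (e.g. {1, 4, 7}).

1 → fault, frames (1)
4 → fault, frames (1 4)
6 → fault, frames (1 4 6)
1 → hit
6 → hit
0 → fault, evict 4, frames (1 6 0)
1 → hit
0 → hit
1 → hit
6 → hit
3 → fault, evict 0, frames (1 6 3)
4 → fault, evict 3, frames (1 6 4)
3 → fault, evict 4, frames (1 6 3)
2 → fault, evict 3, frames (1 6 2)
3 → fault, evict 2, frames (1 6 3)
0 → fault, evict 3, frames (1 6 0)

{0, 1, 6}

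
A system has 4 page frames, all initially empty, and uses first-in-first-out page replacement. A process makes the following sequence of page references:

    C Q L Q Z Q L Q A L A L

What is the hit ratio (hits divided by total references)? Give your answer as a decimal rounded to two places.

0.58

C -> miss, frames [C]
Q -> miss, frames [C, Q]
L -> miss, frames [C, Q, L]
Q -> hit
Z -> miss, frames [C, Q, L, Z]
Q -> hit
L -> hit
Q -> hit
A -> miss, evict C, frames [Q, L, Z, A]
L -> hit
A -> hit
L -> hit
Hits: 7 of 12 references → 7/12 = 0.5833.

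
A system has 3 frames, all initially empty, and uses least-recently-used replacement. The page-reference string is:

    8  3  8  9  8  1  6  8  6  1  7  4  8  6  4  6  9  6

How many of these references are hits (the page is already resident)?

8: fault, frames (8)
3: fault, frames (8 3)
8: hit
9: fault, frames (3 8 9)
8: hit
1: fault, evict 3, frames (9 8 1)
6: fault, evict 9, frames (8 1 6)
8: hit
6: hit
1: hit
7: fault, evict 8, frames (6 1 7)
4: fault, evict 6, frames (1 7 4)
8: fault, evict 1, frames (7 4 8)
6: fault, evict 7, frames (4 8 6)
4: hit
6: hit
9: fault, evict 8, frames (4 6 9)
6: hit
Hits: 8.

8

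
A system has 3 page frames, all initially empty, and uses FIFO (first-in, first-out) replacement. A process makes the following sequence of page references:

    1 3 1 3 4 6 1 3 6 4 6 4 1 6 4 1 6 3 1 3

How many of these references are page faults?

1 → miss, frames (1)
3 → miss, frames (1 3)
1 → hit
3 → hit
4 → miss, frames (1 3 4)
6 → miss, evict 1, frames (3 4 6)
1 → miss, evict 3, frames (4 6 1)
3 → miss, evict 4, frames (6 1 3)
6 → hit
4 → miss, evict 6, frames (1 3 4)
6 → miss, evict 1, frames (3 4 6)
4 → hit
1 → miss, evict 3, frames (4 6 1)
6 → hit
4 → hit
1 → hit
6 → hit
3 → miss, evict 4, frames (6 1 3)
1 → hit
3 → hit
Page faults: 10.

10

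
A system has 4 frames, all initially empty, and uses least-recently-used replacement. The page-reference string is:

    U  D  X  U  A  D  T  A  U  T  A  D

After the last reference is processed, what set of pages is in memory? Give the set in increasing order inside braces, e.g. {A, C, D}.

{A, D, T, U}

U → fault, frames (U)
D → fault, frames (U D)
X → fault, frames (U D X)
U → hit
A → fault, frames (D X U A)
D → hit
T → fault, evict X, frames (U A D T)
A → hit
U → hit
T → hit
A → hit
D → hit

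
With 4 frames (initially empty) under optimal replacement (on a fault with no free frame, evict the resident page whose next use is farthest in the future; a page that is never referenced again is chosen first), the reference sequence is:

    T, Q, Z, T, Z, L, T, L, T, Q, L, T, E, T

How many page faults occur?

T: fault, frames (T)
Q: fault, frames (T Q)
Z: fault, frames (T Q Z)
T: hit
Z: hit
L: fault, frames (T Q Z L)
T: hit
L: hit
T: hit
Q: hit
L: hit
T: hit
E: fault, evict L, frames (T Q Z E)
T: hit
Page faults: 5.

5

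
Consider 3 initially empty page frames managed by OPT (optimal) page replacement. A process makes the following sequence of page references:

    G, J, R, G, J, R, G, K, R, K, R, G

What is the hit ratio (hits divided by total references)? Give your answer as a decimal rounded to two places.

G: fault, frames [G]
J: fault, frames [G, J]
R: fault, frames [G, J, R]
G: hit
J: hit
R: hit
G: hit
K: fault, evict J, frames [G, R, K]
R: hit
K: hit
R: hit
G: hit
Hits: 8 of 12 references → 8/12 = 0.6667.

0.67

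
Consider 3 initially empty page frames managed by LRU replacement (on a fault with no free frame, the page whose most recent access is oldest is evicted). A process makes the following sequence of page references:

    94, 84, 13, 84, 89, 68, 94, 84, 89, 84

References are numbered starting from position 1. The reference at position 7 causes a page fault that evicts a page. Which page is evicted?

pos 1: 94 -> miss, frames {94}
pos 2: 84 -> miss, frames {94,84}
pos 3: 13 -> miss, frames {94,84,13}
pos 4: 84 -> hit
pos 5: 89 -> miss, evict 94, frames {13,84,89}
pos 6: 68 -> miss, evict 13, frames {84,89,68}
pos 7: 94 -> miss, evict 84, frames {89,68,94}
At position 7, page 84 is evicted.

84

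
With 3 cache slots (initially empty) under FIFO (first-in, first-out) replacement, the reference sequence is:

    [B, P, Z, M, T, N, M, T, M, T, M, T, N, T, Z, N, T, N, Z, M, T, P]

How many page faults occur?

10

B -> miss, frames [B]
P -> miss, frames [B, P]
Z -> miss, frames [B, P, Z]
M -> miss, evict B, frames [P, Z, M]
T -> miss, evict P, frames [Z, M, T]
N -> miss, evict Z, frames [M, T, N]
M -> hit
T -> hit
M -> hit
T -> hit
M -> hit
T -> hit
N -> hit
T -> hit
Z -> miss, evict M, frames [T, N, Z]
N -> hit
T -> hit
N -> hit
Z -> hit
M -> miss, evict T, frames [N, Z, M]
T -> miss, evict N, frames [Z, M, T]
P -> miss, evict Z, frames [M, T, P]
Page faults: 10.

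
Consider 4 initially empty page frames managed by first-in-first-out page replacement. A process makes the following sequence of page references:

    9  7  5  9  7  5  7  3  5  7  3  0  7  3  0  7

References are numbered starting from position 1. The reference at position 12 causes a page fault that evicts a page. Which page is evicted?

9

pos 1: 9 → fault, frames [9]
pos 2: 7 → fault, frames [9, 7]
pos 3: 5 → fault, frames [9, 7, 5]
pos 4: 9 → hit
pos 5: 7 → hit
pos 6: 5 → hit
pos 7: 7 → hit
pos 8: 3 → fault, frames [9, 7, 5, 3]
pos 9: 5 → hit
pos 10: 7 → hit
pos 11: 3 → hit
pos 12: 0 → fault, evict 9, frames [7, 5, 3, 0]
At position 12, page 9 is evicted.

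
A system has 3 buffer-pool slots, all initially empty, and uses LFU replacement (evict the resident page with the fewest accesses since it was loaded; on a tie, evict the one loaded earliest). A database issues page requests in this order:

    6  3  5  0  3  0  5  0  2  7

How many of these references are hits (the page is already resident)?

4

6 -> fault, frames {6}
3 -> fault, frames {6,3}
5 -> fault, frames {6,3,5}
0 -> fault, evict 6, frames {3,5,0}
3 -> hit
0 -> hit
5 -> hit
0 -> hit
2 -> fault, evict 3, frames {5,0,2}
7 -> fault, evict 2, frames {5,0,7}
Hits: 4.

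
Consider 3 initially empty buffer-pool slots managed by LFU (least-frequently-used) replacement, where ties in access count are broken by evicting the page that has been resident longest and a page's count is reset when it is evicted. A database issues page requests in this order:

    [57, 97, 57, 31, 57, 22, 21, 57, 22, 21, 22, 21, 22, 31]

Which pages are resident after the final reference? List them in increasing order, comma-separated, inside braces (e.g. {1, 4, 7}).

{22, 31, 57}

57 → fault, frames {57}
97 → fault, frames {57,97}
57 → hit
31 → fault, frames {57,97,31}
57 → hit
22 → fault, evict 97, frames {57,31,22}
21 → fault, evict 31, frames {57,22,21}
57 → hit
22 → hit
21 → hit
22 → hit
21 → hit
22 → hit
31 → fault, evict 21, frames {57,22,31}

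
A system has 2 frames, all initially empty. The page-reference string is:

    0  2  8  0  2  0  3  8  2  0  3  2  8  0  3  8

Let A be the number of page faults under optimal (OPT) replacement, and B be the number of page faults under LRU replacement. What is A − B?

-4

Under OPT: F F F . F . F F . F F . F F . F → 11 faults.
Under LRU: F F F F F . F F F F F F F F F F → 15 faults.
A − B = 11 − 15 = -4.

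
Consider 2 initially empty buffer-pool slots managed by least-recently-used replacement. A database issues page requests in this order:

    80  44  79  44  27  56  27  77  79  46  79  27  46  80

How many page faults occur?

11

80 -> miss, frames (80)
44 -> miss, frames (80 44)
79 -> miss, evict 80, frames (44 79)
44 -> hit
27 -> miss, evict 79, frames (44 27)
56 -> miss, evict 44, frames (27 56)
27 -> hit
77 -> miss, evict 56, frames (27 77)
79 -> miss, evict 27, frames (77 79)
46 -> miss, evict 77, frames (79 46)
79 -> hit
27 -> miss, evict 46, frames (79 27)
46 -> miss, evict 79, frames (27 46)
80 -> miss, evict 27, frames (46 80)
Page faults: 11.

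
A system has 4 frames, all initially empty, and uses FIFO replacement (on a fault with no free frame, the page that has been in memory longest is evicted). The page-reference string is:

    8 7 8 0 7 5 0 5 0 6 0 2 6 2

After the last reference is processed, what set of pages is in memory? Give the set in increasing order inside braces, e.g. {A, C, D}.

{0, 2, 5, 6}

8: miss, frames {8}
7: miss, frames {8,7}
8: hit
0: miss, frames {8,7,0}
7: hit
5: miss, frames {8,7,0,5}
0: hit
5: hit
0: hit
6: miss, evict 8, frames {7,0,5,6}
0: hit
2: miss, evict 7, frames {0,5,6,2}
6: hit
2: hit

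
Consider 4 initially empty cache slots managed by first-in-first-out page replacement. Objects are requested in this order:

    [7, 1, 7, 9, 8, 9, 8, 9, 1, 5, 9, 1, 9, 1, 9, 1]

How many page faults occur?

5

7 -> fault, frames (7)
1 -> fault, frames (7 1)
7 -> hit
9 -> fault, frames (7 1 9)
8 -> fault, frames (7 1 9 8)
9 -> hit
8 -> hit
9 -> hit
1 -> hit
5 -> fault, evict 7, frames (1 9 8 5)
9 -> hit
1 -> hit
9 -> hit
1 -> hit
9 -> hit
1 -> hit
Page faults: 5.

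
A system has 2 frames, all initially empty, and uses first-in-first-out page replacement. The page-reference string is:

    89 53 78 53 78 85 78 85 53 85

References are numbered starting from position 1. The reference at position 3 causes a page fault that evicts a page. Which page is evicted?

89

pos 1: 89: miss, frames (89)
pos 2: 53: miss, frames (89 53)
pos 3: 78: miss, evict 89, frames (53 78)
At position 3, page 89 is evicted.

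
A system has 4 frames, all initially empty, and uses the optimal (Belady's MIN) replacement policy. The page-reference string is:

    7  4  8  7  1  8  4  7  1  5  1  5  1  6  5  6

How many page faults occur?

6

7 -> miss, frames (7)
4 -> miss, frames (7 4)
8 -> miss, frames (7 4 8)
7 -> hit
1 -> miss, frames (7 4 8 1)
8 -> hit
4 -> hit
7 -> hit
1 -> hit
5 -> miss, evict 8, frames (7 4 1 5)
1 -> hit
5 -> hit
1 -> hit
6 -> miss, evict 1, frames (7 4 5 6)
5 -> hit
6 -> hit
Page faults: 6.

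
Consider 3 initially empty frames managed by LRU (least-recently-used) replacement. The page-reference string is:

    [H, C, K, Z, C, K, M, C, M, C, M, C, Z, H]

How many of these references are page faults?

7

H -> miss, frames [H]
C -> miss, frames [H, C]
K -> miss, frames [H, C, K]
Z -> miss, evict H, frames [C, K, Z]
C -> hit
K -> hit
M -> miss, evict Z, frames [C, K, M]
C -> hit
M -> hit
C -> hit
M -> hit
C -> hit
Z -> miss, evict K, frames [M, C, Z]
H -> miss, evict M, frames [C, Z, H]
Page faults: 7.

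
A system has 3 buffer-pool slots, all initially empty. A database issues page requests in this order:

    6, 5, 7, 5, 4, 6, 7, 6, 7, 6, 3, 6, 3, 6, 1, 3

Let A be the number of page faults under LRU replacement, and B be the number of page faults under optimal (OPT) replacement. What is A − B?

Under LRU: F F F . F F F . . . F . . . F . → 8 faults.
Under OPT: F F F . F . . . . . F . . . F . → 6 faults.
A − B = 8 − 6 = 2.

2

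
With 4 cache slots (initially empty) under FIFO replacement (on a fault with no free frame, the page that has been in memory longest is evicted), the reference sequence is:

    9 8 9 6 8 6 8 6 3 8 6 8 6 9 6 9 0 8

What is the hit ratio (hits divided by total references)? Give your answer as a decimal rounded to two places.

9: fault, frames (9)
8: fault, frames (9 8)
9: hit
6: fault, frames (9 8 6)
8: hit
6: hit
8: hit
6: hit
3: fault, frames (9 8 6 3)
8: hit
6: hit
8: hit
6: hit
9: hit
6: hit
9: hit
0: fault, evict 9, frames (8 6 3 0)
8: hit
Hits: 13 of 18 references → 13/18 = 0.7222.

0.72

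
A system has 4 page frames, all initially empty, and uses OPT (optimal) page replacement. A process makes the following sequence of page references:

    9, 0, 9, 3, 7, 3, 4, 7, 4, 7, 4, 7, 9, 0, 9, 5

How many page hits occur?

9 -> miss, frames (9)
0 -> miss, frames (9 0)
9 -> hit
3 -> miss, frames (9 0 3)
7 -> miss, frames (9 0 3 7)
3 -> hit
4 -> miss, evict 3, frames (9 0 7 4)
7 -> hit
4 -> hit
7 -> hit
4 -> hit
7 -> hit
9 -> hit
0 -> hit
9 -> hit
5 -> miss, evict 4, frames (9 0 7 5)
Hits: 10.

10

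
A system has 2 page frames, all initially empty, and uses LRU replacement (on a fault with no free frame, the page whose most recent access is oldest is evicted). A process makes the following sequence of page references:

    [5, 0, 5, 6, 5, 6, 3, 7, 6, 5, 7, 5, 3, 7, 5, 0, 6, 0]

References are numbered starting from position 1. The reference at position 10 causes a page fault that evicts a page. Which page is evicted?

pos 1: 5: miss, frames (5)
pos 2: 0: miss, frames (5 0)
pos 3: 5: hit
pos 4: 6: miss, evict 0, frames (5 6)
pos 5: 5: hit
pos 6: 6: hit
pos 7: 3: miss, evict 5, frames (6 3)
pos 8: 7: miss, evict 6, frames (3 7)
pos 9: 6: miss, evict 3, frames (7 6)
pos 10: 5: miss, evict 7, frames (6 5)
At position 10, page 7 is evicted.

7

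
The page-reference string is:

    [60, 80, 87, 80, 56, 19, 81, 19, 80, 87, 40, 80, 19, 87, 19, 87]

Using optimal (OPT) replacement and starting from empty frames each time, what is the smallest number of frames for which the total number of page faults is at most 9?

3

f=1: 16 faults
f=2: 11 faults
f=3: 9 faults
f=4: 7 faults
f=5: 7 faults
f=6: 7 faults
f=7: 7 faults
Smallest f with faults ≤ 9 is 3.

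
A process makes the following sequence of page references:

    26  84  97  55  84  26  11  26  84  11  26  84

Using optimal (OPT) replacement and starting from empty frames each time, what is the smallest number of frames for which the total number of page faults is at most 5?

3

f=1: 12 faults
f=2: 8 faults
f=3: 5 faults
f=4: 5 faults
f=5: 5 faults
Smallest f with faults ≤ 5 is 3.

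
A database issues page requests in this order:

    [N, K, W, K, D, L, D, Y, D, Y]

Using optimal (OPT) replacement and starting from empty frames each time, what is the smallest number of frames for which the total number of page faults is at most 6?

f=1: 10 faults
f=2: 6 faults
f=3: 6 faults
f=4: 6 faults
f=5: 6 faults
f=6: 6 faults
Smallest f with faults ≤ 6 is 2.

2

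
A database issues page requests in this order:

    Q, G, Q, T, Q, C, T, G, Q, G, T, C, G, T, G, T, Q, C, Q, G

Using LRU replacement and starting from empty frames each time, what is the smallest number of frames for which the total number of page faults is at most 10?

3

f=1: 20 faults
f=2: 14 faults
f=3: 10 faults
f=4: 4 faults
Smallest f with faults ≤ 10 is 3.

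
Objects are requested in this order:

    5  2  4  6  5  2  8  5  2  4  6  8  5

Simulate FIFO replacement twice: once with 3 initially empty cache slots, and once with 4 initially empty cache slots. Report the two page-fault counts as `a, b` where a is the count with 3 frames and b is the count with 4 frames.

10, 11

3 frames: F F F F F F F . . F F . F → 10 faults.
4 frames: F F F F . . F F F F F F F → 11 faults.
11 > 10: adding a frame increased faults — Belady's anomaly.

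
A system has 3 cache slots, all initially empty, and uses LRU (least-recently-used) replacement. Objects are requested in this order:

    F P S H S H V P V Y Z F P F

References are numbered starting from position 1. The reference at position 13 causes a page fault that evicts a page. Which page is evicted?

Y

pos 1: F -> fault, frames (F)
pos 2: P -> fault, frames (F P)
pos 3: S -> fault, frames (F P S)
pos 4: H -> fault, evict F, frames (P S H)
pos 5: S -> hit
pos 6: H -> hit
pos 7: V -> fault, evict P, frames (S H V)
pos 8: P -> fault, evict S, frames (H V P)
pos 9: V -> hit
pos 10: Y -> fault, evict H, frames (P V Y)
pos 11: Z -> fault, evict P, frames (V Y Z)
pos 12: F -> fault, evict V, frames (Y Z F)
pos 13: P -> fault, evict Y, frames (Z F P)
At position 13, page Y is evicted.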